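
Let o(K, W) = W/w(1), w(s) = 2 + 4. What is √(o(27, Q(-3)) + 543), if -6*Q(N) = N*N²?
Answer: 5*√87/2 ≈ 23.318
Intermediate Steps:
w(s) = 6
Q(N) = -N³/6 (Q(N) = -N*N²/6 = -N³/6)
o(K, W) = W/6
√(o(27, Q(-3)) + 543) = √((-⅙*(-3)³)/6 + 543) = √((-⅙*(-27))/6 + 543) = √((⅙)*(9/2) + 543) = √(¾ + 543) = √(2175/4) = 5*√87/2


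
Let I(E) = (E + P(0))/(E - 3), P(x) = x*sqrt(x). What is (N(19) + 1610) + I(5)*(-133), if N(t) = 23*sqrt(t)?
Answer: 2555/2 + 23*sqrt(19) ≈ 1377.8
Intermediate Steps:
P(x) = x**(3/2)
I(E) = E/(-3 + E) (I(E) = (E + 0**(3/2))/(E - 3) = (E + 0)/(-3 + E) = E/(-3 + E))
(N(19) + 1610) + I(5)*(-133) = (23*sqrt(19) + 1610) + (5/(-3 + 5))*(-133) = (1610 + 23*sqrt(19)) + (5/2)*(-133) = (1610 + 23*sqrt(19)) - 665/2 = 2555/2 + 23*sqrt(19)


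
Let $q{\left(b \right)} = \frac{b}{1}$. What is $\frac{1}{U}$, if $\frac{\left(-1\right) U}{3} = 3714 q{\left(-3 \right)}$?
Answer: $\frac{1}{33426} \approx 2.9917 \cdot 10^{-5}$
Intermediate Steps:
$q{\left(b \right)} = b$ ($q{\left(b \right)} = b 1 = b$)
$U = 33426$ ($U = - 3 \cdot 3714 \left(-3\right) = \left(-3\right) \left(-11142\right) = 33426$)
$\frac{1}{U} = \frac{1}{33426}$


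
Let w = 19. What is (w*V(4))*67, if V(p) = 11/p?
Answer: 14003/4 ≈ 3500.8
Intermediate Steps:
(w*V(4))*67 = (19*(11/4))*67 = (209/4)*67 = 14003/4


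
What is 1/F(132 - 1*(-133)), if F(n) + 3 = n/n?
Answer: -1/2 ≈ -0.50000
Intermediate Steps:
F(n) = -2 (F(n) = -3 + n/n = -3 + 1 = -2)
1/F(132 - 1*(-133)) = 1/(-2) = -1/2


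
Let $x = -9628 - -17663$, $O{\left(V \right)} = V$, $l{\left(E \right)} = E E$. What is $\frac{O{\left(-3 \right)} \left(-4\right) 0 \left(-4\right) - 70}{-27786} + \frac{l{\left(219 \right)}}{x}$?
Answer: $\frac{666603398}{111630255} \approx 5.9715$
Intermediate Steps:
$l{\left(E \right)} = E^{2}$
$x = 8035$ ($x = -9628 + 17663 = 8035$)
$\frac{O{\left(-3 \right)} \left(-4\right) 0 \left(-4\right) - 70}{-27786} + \frac{l{\left(219 \right)}}{x} = \frac{- 3 \left(-4\right) 0 \left(-4\right) - 70}{-27786} + \frac{219^{2}}{8035} = \left(- 3 \cdot 0 \left(-4\right) - 70\right) \left(- \frac{1}{27786}\right) + 47961 \cdot \frac{1}{8035} = \left(\left(-3\right) 0 - 70\right) \left(- \frac{1}{27786}\right) + \frac{47961}{8035} = \left(0 - 70\right) \left(- \frac{1}{27786}\right) + \frac{47961}{8035} = \left(-70\right) \left(- \frac{1}{27786}\right) + \frac{47961}{8035} = \frac{35}{13893} + \frac{47961}{8035} = \frac{666603398}{111630255}$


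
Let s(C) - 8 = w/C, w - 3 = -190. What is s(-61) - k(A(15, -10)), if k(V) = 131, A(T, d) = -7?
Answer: -7316/61 ≈ -119.93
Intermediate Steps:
w = -187 (w = 3 - 190 = -187)
s(C) = 8 - 187/C
s(-61) - k(A(15, -10)) = (8 - 187/(-61)) - 1*131 = (8 - 187*(-1/61)) - 131 = (8 + 187/61) - 131 = 675/61 - 131 = -7316/61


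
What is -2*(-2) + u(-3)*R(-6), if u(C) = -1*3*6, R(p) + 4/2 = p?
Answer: 148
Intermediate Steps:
R(p) = -2 + p
u(C) = -18 (u(C) = -3*6 = -18)
-2*(-2) + u(-3)*R(-6) = -2*(-2) - 18*(-2 - 6) = 4 - 18*(-8) = 4 + 144 = 148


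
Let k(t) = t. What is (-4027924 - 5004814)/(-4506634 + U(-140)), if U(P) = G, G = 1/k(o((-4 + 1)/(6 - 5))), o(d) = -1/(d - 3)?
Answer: 4516369/2253314 ≈ 2.0043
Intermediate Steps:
o(d) = -1/(-3 + d)
G = 6 (G = 1/(-1/(-3 + (-4 + 1)/(6 - 5))) = 1/(-1/(-3 - 3/1)) = 1/(-1/(-3 - 3*1)) = 1/(-1/(-3 - 3)) = 1/(-1/(-6)) = 1/(-1*(-1/6)) = 1/(1/6) = 6)
U(P) = 6
(-4027924 - 5004814)/(-4506634 + U(-140)) = (-4027924 - 5004814)/(-4506634 + 6) = -9032738/(-4506628) = -9032738*(-1/4506628) = 4516369/2253314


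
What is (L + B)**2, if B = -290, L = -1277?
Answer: 2455489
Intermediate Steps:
(L + B)**2 = (-1277 - 290)**2 = (-1567)**2 = 2455489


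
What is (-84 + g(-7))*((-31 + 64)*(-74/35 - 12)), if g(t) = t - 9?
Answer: 326040/7 ≈ 46577.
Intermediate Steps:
g(t) = -9 + t
(-84 + g(-7))*((-31 + 64)*(-74/35 - 12)) = (-84 + (-9 - 7))*((-31 + 64)*(-74/35 - 12)) = (-84 - 16)*(33*(-74*1/35 - 12)) = -3300*(-74/35 - 12) = -3300*(-494)/35 = -100*(-16302/35) = 326040/7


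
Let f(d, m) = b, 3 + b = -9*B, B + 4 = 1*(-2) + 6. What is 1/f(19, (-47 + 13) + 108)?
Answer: -⅓ ≈ -0.33333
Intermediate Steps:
B = 0 (B = -4 + (1*(-2) + 6) = -4 + (-2 + 6) = -4 + 4 = 0)
b = -3 (b = -3 - 9*0 = -3 + 0 = -3)
f(d, m) = -3
1/f(19, (-47 + 13) + 108) = 1/(-3) = -⅓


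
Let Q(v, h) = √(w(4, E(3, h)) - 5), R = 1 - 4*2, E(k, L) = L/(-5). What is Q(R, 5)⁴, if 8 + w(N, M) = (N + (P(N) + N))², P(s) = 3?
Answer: 11664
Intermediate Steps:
E(k, L) = -L/5 (E(k, L) = L*(-⅕) = -L/5)
R = -7 (R = 1 - 8 = -7)
w(N, M) = -8 + (3 + 2*N)² (w(N, M) = -8 + (N + (3 + N))² = -8 + (3 + 2*N)²)
Q(v, h) = 6*√3 (Q(v, h) = √((-8 + (3 + 2*4)²) - 5) = √((-8 + (3 + 8)²) - 5) = √((-8 + 11²) - 5) = √((-8 + 121) - 5) = √(113 - 5) = √108 = 6*√3)
Q(R, 5)⁴ = (6*√3)⁴ = 11664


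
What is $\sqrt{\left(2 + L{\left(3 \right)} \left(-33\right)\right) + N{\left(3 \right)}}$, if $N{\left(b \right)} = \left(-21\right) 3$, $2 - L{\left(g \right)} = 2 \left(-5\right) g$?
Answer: $i \sqrt{1117} \approx 33.422 i$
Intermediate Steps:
$L{\left(g \right)} = 2 + 10 g$ ($L{\left(g \right)} = 2 - 2 \left(-5\right) g = 2 - - 10 g = 2 + 10 g$)
$N{\left(b \right)} = -63$
$\sqrt{\left(2 + L{\left(3 \right)} \left(-33\right)\right) + N{\left(3 \right)}} = \sqrt{\left(2 + \left(2 + 10 \cdot 3\right) \left(-33\right)\right) - 63} = \sqrt{\left(2 + \left(2 + 30\right) \left(-33\right)\right) - 63} = \sqrt{\left(2 + 32 \left(-33\right)\right) - 63} = \sqrt{\left(2 - 1056\right) - 63} = \sqrt{-1054 - 63} = \sqrt{-1117} = i \sqrt{1117}$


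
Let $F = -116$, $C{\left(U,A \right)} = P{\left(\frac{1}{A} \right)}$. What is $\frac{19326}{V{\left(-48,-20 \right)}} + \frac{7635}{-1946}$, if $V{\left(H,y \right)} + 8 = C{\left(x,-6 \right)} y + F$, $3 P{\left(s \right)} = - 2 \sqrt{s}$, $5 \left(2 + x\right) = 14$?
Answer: $- \frac{4034021979}{25295081} - \frac{144945 i \sqrt{6}}{51994} \approx -159.48 - 6.8285 i$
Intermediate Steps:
$x = \frac{4}{5}$ ($x = -2 + \frac{1}{5} \cdot 14 = -2 + \frac{14}{5} = \frac{4}{5} \approx 0.8$)
$P{\left(s \right)} = - \frac{2 \sqrt{s}}{3}$ ($P{\left(s \right)} = \frac{\left(-2\right) \sqrt{s}}{3} = - \frac{2 \sqrt{s}}{3}$)
$C{\left(U,A \right)} = - \frac{2 \sqrt{\frac{1}{A}}}{3}$
$V{\left(H,y \right)} = -124 - \frac{i y \sqrt{6}}{9}$ ($V{\left(H,y \right)} = -8 + \left(- \frac{2 \sqrt{\frac{1}{-6}}}{3} y - 116\right) = -8 + \left(- \frac{2 \sqrt{- \frac{1}{6}}}{3} y - 116\right) = -8 + \left(- \frac{2 \frac{i \sqrt{6}}{6}}{3} y - 116\right) = -8 + \left(- \frac{i \sqrt{6}}{9} y - 116\right) = -8 - \left(116 + \frac{i y \sqrt{6}}{9}\right) = -124 - \frac{i y \sqrt{6}}{9}$)
$\frac{19326}{V{\left(-48,-20 \right)}} + \frac{7635}{-1946} = \frac{19326}{-124 - \frac{1}{9} i \left(-20\right) \sqrt{6}} + \frac{7635}{-1946} = \frac{19326}{-124 + \frac{20 i \sqrt{6}}{9}} + 7635 \left(- \frac{1}{1946}\right) = \frac{19326}{-124 + \frac{20 i \sqrt{6}}{9}} - \frac{7635}{1946} = - \frac{7635}{1946} + \frac{19326}{-124 + \frac{20 i \sqrt{6}}{9}}$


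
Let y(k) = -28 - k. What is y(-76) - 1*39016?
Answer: -38968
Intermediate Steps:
y(-76) - 1*39016 = (-28 - 1*(-76)) - 1*39016 = (-28 + 76) - 39016 = 48 - 39016 = -38968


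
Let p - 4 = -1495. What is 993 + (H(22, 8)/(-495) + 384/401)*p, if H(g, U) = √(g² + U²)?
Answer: -174351/401 + 994*√137/165 ≈ -364.28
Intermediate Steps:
p = -1491 (p = 4 - 1495 = -1491)
H(g, U) = √(U² + g²)
993 + (H(22, 8)/(-495) + 384/401)*p = 993 + (√(8² + 22²)/(-495) + 384/401)*(-1491) = 993 + (√(64 + 484)*(-1/495) + 384*(1/401))*(-1491) = 993 + (√548*(-1/495) + 384/401)*(-1491) = 993 + ((2*√137)*(-1/495) + 384/401)*(-1491) = 993 + (-2*√137/495 + 384/401)*(-1491) = 993 + (384/401 - 2*√137/495)*(-1491) = 993 + (-572544/401 + 994*√137/165) = -174351/401 + 994*√137/165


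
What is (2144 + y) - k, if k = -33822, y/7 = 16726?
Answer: 153048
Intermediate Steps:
y = 117082 (y = 7*16726 = 117082)
(2144 + y) - k = (2144 + 117082) - 1*(-33822) = 119226 + 33822 = 153048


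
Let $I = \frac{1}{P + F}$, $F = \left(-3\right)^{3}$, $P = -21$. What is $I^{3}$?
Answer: $- \frac{1}{110592} \approx -9.0422 \cdot 10^{-6}$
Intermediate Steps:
$F = -27$
$I = - \frac{1}{48}$ ($I = \frac{1}{-21 - 27} = \frac{1}{-48} = - \frac{1}{48} \approx -0.020833$)
$I^{3} = \left(- \frac{1}{48}\right)^{3} = - \frac{1}{110592}$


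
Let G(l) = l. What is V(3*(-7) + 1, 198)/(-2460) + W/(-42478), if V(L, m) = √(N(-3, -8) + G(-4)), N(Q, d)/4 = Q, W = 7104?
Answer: -3552/21239 - I/615 ≈ -0.16724 - 0.001626*I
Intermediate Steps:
N(Q, d) = 4*Q
V(L, m) = 4*I (V(L, m) = √(4*(-3) - 4) = √(-12 - 4) = √(-16) = 4*I)
V(3*(-7) + 1, 198)/(-2460) + W/(-42478) = (4*I)/(-2460) + 7104/(-42478) = (4*I)*(-1/2460) + 7104*(-1/42478) = -I/615 - 3552/21239 = -3552/21239 - I/615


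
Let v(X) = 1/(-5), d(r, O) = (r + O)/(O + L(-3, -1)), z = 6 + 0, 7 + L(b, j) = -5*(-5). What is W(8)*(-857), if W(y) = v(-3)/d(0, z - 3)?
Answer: 5999/5 ≈ 1199.8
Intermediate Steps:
L(b, j) = 18 (L(b, j) = -7 - 5*(-5) = -7 + 25 = 18)
z = 6
d(r, O) = (O + r)/(18 + O) (d(r, O) = (r + O)/(O + 18) = (O + r)/(18 + O))
v(X) = -⅕ (v(X) = 1*(-⅕) = -⅕)
W(y) = -7/5 (W(y) = -(18 + (6 - 3))/((6 - 3) + 0)/5 = -(18 + 3)/(3 + 0)/5 = -1/(5*(3/21)) = -1/(5*((1/21)*3)) = -1/(5*⅐) = -⅕*7 = -7/5)
W(8)*(-857) = -7/5*(-857) = 5999/5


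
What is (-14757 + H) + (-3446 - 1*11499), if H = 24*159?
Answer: -25886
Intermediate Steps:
H = 3816
(-14757 + H) + (-3446 - 1*11499) = (-14757 + 3816) + (-3446 - 1*11499) = -10941 + (-3446 - 11499) = -10941 - 14945 = -25886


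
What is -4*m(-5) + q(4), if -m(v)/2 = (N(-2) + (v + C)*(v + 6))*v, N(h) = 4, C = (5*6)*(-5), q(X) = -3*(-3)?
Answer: 6049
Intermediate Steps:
q(X) = 9
C = -150 (C = 30*(-5) = -150)
m(v) = -2*v*(4 + (-150 + v)*(6 + v)) (m(v) = -2*(4 + (v - 150)*(v + 6))*v = -2*(4 + (-150 + v)*(6 + v))*v = -2*v*(4 + (-150 + v)*(6 + v)))
-4*m(-5) + q(4) = -8*(-5)*(896 - 1*(-5)² + 144*(-5)) + 9 = -8*(-5)*(896 - 1*25 - 720) + 9 = -8*(-5)*(896 - 25 - 720) + 9 = -8*(-5)*151 + 9 = -4*(-1510) + 9 = 6040 + 9 = 6049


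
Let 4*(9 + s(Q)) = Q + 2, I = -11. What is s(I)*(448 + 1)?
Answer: -20205/4 ≈ -5051.3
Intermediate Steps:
s(Q) = -17/2 + Q/4 (s(Q) = -9 + (Q + 2)/4 = -9 + (2 + Q)/4 = -9 + (½ + Q/4) = -17/2 + Q/4)
s(I)*(448 + 1) = (-17/2 + (¼)*(-11))*(448 + 1) = (-17/2 - 11/4)*449 = -45/4*449 = -20205/4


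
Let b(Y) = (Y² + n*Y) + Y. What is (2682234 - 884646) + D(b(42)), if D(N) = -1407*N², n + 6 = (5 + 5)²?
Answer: -46581884424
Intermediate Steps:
n = 94 (n = -6 + (5 + 5)² = -6 + 10² = -6 + 100 = 94)
b(Y) = Y² + 95*Y (b(Y) = (Y² + 94*Y) + Y = Y² + 95*Y)
(2682234 - 884646) + D(b(42)) = (2682234 - 884646) - 1407*1764*(95 + 42)² = 1797588 - 1407*(42*137)² = 1797588 - 1407*5754² = 1797588 - 1407*33108516 = 1797588 - 46583682012 = -46581884424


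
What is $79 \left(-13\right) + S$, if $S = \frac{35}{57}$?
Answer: $- \frac{58504}{57} \approx -1026.4$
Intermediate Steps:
$S = \frac{35}{57}$ ($S = 35 \cdot \frac{1}{57} = \frac{35}{57} \approx 0.61403$)
$79 \left(-13\right) + S = 79 \left(-13\right) + \frac{35}{57} = -1027 + \frac{35}{57} = - \frac{58504}{57}$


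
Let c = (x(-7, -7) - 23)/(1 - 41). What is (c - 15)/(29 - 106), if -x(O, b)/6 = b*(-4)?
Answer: 409/3080 ≈ 0.13279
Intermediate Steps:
x(O, b) = 24*b (x(O, b) = -6*b*(-4) = -(-24)*b = 24*b)
c = 191/40 (c = (24*(-7) - 23)/(1 - 41) = (-168 - 23)/(-40) = -191*(-1/40) = 191/40 ≈ 4.7750)
(c - 15)/(29 - 106) = (191/40 - 15)/(29 - 106) = -409/40/(-77) = -1/77*(-409/40) = 409/3080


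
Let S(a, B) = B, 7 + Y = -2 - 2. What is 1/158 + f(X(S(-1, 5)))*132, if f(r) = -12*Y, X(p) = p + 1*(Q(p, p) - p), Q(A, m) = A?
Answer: 2752993/158 ≈ 17424.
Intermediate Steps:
Y = -11 (Y = -7 + (-2 - 2) = -7 - 4 = -11)
X(p) = p (X(p) = p + 1*(p - p) = p + 1*0 = p + 0 = p)
f(r) = 132 (f(r) = -12*(-11) = 132)
1/158 + f(X(S(-1, 5)))*132 = 1/158 + 132*132 = 1/158 + 17424 = 2752993/158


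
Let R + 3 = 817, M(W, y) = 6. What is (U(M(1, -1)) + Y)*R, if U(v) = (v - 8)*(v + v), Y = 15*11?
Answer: 114774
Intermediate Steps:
R = 814 (R = -3 + 817 = 814)
Y = 165
U(v) = 2*v*(-8 + v) (U(v) = (-8 + v)*(2*v) = 2*v*(-8 + v))
(U(M(1, -1)) + Y)*R = (2*6*(-8 + 6) + 165)*814 = (2*6*(-2) + 165)*814 = (-24 + 165)*814 = 141*814 = 114774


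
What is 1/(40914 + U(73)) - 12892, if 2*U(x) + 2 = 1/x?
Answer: -77007770562/5973299 ≈ -12892.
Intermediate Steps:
U(x) = -1 + 1/(2*x)
1/(40914 + U(73)) - 12892 = 1/(40914 + (1/2 - 1*73)/73) - 12892 = 1/(40914 + (1/2 - 73)/73) - 12892 = 1/(40914 + (1/73)*(-145/2)) - 12892 = 1/(40914 - 145/146) - 12892 = 1/(5973299/146) - 12892 = 146/5973299 - 12892 = -77007770562/5973299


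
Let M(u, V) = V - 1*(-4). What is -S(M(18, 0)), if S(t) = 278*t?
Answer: -1112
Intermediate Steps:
M(u, V) = 4 + V (M(u, V) = V + 4 = 4 + V)
-S(M(18, 0)) = -278*(4 + 0) = -278*4 = -1*1112 = -1112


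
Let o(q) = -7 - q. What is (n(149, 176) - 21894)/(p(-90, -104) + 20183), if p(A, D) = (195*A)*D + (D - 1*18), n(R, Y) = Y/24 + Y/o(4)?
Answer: -65708/5535783 ≈ -0.011870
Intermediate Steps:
n(R, Y) = -13*Y/264 (n(R, Y) = Y/24 + Y/(-7 - 1*4) = Y*(1/24) + Y/(-7 - 4) = Y/24 + Y/(-11) = Y/24 + Y*(-1/11) = Y/24 - Y/11 = -13*Y/264)
p(A, D) = -18 + D + 195*A*D (p(A, D) = 195*A*D + (D - 18) = 195*A*D + (-18 + D) = -18 + D + 195*A*D)
(n(149, 176) - 21894)/(p(-90, -104) + 20183) = (-13/264*176 - 21894)/((-18 - 104 + 195*(-90)*(-104)) + 20183) = (-26/3 - 21894)/((-18 - 104 + 1825200) + 20183) = -65708/(3*(1825078 + 20183)) = -65708/3/1845261 = -65708/3*1/1845261 = -65708/5535783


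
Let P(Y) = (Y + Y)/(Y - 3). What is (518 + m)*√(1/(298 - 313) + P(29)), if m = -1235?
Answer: -239*√82290/65 ≈ -1054.8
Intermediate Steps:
P(Y) = 2*Y/(-3 + Y) (P(Y) = (2*Y)/(-3 + Y) = 2*Y/(-3 + Y))
(518 + m)*√(1/(298 - 313) + P(29)) = (518 - 1235)*√(1/(298 - 313) + 2*29/(-3 + 29)) = -717*√(1/(-15) + 2*29/26) = -717*√(-1/15 + 2*29*(1/26)) = -717*√(-1/15 + 29/13) = -239*√82290/65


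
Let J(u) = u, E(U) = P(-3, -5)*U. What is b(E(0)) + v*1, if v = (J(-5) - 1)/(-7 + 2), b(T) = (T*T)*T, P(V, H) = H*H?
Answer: 6/5 ≈ 1.2000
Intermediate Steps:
P(V, H) = H**2
E(U) = 25*U (E(U) = (-5)**2*U = 25*U)
b(T) = T**3 (b(T) = T**2*T = T**3)
v = 6/5 (v = (-5 - 1)/(-7 + 2) = -6/(-5) = -6*(-1/5) = 6/5 ≈ 1.2000)
b(E(0)) + v*1 = (25*0)**3 + (6/5)*1 = 0**3 + 6/5 = 0 + 6/5 = 6/5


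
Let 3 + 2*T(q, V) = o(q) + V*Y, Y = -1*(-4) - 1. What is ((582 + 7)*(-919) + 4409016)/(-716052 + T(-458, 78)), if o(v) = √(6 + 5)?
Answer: -5538090998925/1025130144059 - 3867725*√11/1025130144059 ≈ -5.4023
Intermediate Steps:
o(v) = √11
Y = 3 (Y = 4 - 1 = 3)
T(q, V) = -3/2 + √11/2 + 3*V/2 (T(q, V) = -3/2 + (√11 + V*3)/2 = -3/2 + (√11 + 3*V)/2 = -3/2 + (√11/2 + 3*V/2) = -3/2 + √11/2 + 3*V/2)
((582 + 7)*(-919) + 4409016)/(-716052 + T(-458, 78)) = ((582 + 7)*(-919) + 4409016)/(-716052 + (-3/2 + √11/2 + (3/2)*78)) = (589*(-919) + 4409016)/(-716052 + (-3/2 + √11/2 + 117)) = (-541291 + 4409016)/(-716052 + (231/2 + √11/2)) = 3867725/(-1431873/2 + √11/2)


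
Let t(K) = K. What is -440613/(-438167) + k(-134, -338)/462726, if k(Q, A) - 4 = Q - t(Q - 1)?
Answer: 4972811753/4945152762 ≈ 1.0056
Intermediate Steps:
k(Q, A) = 5 (k(Q, A) = 4 + (Q - (Q - 1)) = 4 + (Q - (-1 + Q)) = 4 + (Q + (1 - Q)) = 4 + 1 = 5)
-440613/(-438167) + k(-134, -338)/462726 = -440613/(-438167) + 5/462726 = -440613*(-1/438167) + 5*(1/462726) = 440613/438167 + 5/462726 = 4972811753/4945152762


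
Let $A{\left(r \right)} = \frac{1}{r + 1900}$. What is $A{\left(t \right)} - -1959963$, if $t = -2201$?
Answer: $\frac{589948862}{301} \approx 1.96 \cdot 10^{6}$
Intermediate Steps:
$A{\left(r \right)} = \frac{1}{1900 + r}$
$A{\left(t \right)} - -1959963 = \frac{1}{1900 - 2201} - -1959963 = \frac{1}{-301} + 1959963 = - \frac{1}{301} + 1959963 = \frac{589948862}{301}$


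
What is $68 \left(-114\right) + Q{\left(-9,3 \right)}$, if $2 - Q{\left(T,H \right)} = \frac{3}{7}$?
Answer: $- \frac{54253}{7} \approx -7750.4$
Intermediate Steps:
$Q{\left(T,H \right)} = \frac{11}{7}$ ($Q{\left(T,H \right)} = 2 - \frac{3}{7} = \frac{11}{7}$)
$68 \left(-114\right) + Q{\left(-9,3 \right)} = 68 \left(-114\right) + \frac{11}{7} = -7752 + \frac{11}{7} = - \frac{54253}{7}$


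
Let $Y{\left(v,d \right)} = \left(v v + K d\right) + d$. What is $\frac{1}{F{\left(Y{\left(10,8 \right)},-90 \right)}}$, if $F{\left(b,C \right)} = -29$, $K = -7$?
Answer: $- \frac{1}{29} \approx -0.034483$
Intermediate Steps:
$Y{\left(v,d \right)} = v^{2} - 6 d$ ($Y{\left(v,d \right)} = \left(v v - 7 d\right) + d = \left(v^{2} - 7 d\right) + d = v^{2} - 6 d$)
$\frac{1}{F{\left(Y{\left(10,8 \right)},-90 \right)}} = \frac{1}{-29} = - \frac{1}{29}$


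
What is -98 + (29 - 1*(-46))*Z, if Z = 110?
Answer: 8152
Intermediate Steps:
-98 + (29 - 1*(-46))*Z = -98 + (29 - 1*(-46))*110 = -98 + (29 + 46)*110 = -98 + 75*110 = -98 + 8250 = 8152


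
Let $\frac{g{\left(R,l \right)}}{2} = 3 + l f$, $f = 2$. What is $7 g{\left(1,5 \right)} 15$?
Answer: $2730$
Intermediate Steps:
$g{\left(R,l \right)} = 6 + 4 l$ ($g{\left(R,l \right)} = 2 \left(3 + l 2\right) = 2 \left(3 + 2 l\right) = 6 + 4 l$)
$7 g{\left(1,5 \right)} 15 = 7 \left(6 + 4 \cdot 5\right) 15 = 7 \left(6 + 20\right) 15 = 7 \cdot 26 \cdot 15 = 182 \cdot 15 = 2730$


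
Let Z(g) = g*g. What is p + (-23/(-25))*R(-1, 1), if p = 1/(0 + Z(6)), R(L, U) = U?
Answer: 853/900 ≈ 0.94778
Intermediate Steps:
Z(g) = g**2
p = 1/36 (p = 1/(0 + 6**2) = 1/(0 + 36) = 1/36 ≈ 0.027778)
p + (-23/(-25))*R(-1, 1) = 1/36 - 23/(-25)*1 = 1/36 - 23*(-1/25)*1 = 1/36 + (23/25)*1 = 1/36 + 23/25 = 853/900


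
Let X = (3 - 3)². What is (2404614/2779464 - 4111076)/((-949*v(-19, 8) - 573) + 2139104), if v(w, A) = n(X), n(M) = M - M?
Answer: -1904430889775/990661654564 ≈ -1.9224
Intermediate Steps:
X = 0 (X = 0² = 0)
n(M) = 0
v(w, A) = 0
(2404614/2779464 - 4111076)/((-949*v(-19, 8) - 573) + 2139104) = (2404614/2779464 - 4111076)/((-949*0 - 573) + 2139104) = (2404614*(1/2779464) - 4111076)/((0 - 573) + 2139104) = (400769/463244 - 4111076)/(-573 + 2139104) = -1904430889775/463244/2138531 = -1904430889775/463244*1/2138531 = -1904430889775/990661654564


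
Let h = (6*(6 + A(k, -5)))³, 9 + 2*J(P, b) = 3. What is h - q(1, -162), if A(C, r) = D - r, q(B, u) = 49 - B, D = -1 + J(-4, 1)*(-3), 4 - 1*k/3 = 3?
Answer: 1481496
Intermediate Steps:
k = 3 (k = 12 - 3*3 = 12 - 9 = 3)
J(P, b) = -3 (J(P, b) = -9/2 + (½)*3 = -9/2 + 3/2 = -3)
D = 8 (D = -1 - 3*(-3) = -1 + 9 = 8)
A(C, r) = 8 - r
h = 1481544 (h = (6*(6 + (8 - 1*(-5))))³ = (6*(6 + (8 + 5)))³ = (6*(6 + 13))³ = (6*19)³ = 114³ = 1481544)
h - q(1, -162) = 1481544 - (49 - 1*1) = 1481544 - (49 - 1) = 1481544 - 1*48 = 1481544 - 48 = 1481496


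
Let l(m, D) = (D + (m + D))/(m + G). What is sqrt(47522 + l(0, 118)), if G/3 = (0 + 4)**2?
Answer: sqrt(1710969)/6 ≈ 218.01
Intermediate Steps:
G = 48 (G = 3*(0 + 4)**2 = 3*4**2 = 3*16 = 48)
l(m, D) = (m + 2*D)/(48 + m) (l(m, D) = (D + (m + D))/(m + 48) = (D + (D + m))/(48 + m) = (m + 2*D)/(48 + m))
sqrt(47522 + l(0, 118)) = sqrt(47522 + (0 + 2*118)/(48 + 0)) = sqrt(47522 + (0 + 236)/48) = sqrt(47522 + (1/48)*236) = sqrt(47522 + 59/12) = sqrt(570323/12) = sqrt(1710969)/6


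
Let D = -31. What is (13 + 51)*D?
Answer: -1984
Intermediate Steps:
(13 + 51)*D = (13 + 51)*(-31) = 64*(-31) = -1984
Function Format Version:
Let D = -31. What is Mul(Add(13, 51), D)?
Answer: -1984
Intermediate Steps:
Mul(Add(13, 51), D) = Mul(Add(13, 51), -31) = Mul(64, -31) = -1984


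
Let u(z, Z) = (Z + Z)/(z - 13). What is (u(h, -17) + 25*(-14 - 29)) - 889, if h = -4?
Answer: -1962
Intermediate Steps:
u(z, Z) = 2*Z/(-13 + z) (u(z, Z) = (2*Z)/(-13 + z) = 2*Z/(-13 + z))
(u(h, -17) + 25*(-14 - 29)) - 889 = (2*(-17)/(-13 - 4) + 25*(-14 - 29)) - 889 = (2*(-17)/(-17) + 25*(-43)) - 889 = (2*(-17)*(-1/17) - 1075) - 889 = (2 - 1075) - 889 = -1073 - 889 = -1962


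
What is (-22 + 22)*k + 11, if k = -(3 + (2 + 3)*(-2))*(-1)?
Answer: 11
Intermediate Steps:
k = -7 (k = -(3 + 5*(-2))*(-1) = -(3 - 10)*(-1) = -(-7)*(-1) = -1*7 = -7)
(-22 + 22)*k + 11 = (-22 + 22)*(-7) + 11 = 0*(-7) + 11 = 0 + 11 = 11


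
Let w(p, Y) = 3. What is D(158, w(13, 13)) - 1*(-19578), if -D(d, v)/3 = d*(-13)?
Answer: 25740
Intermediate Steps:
D(d, v) = 39*d (D(d, v) = -3*d*(-13) = -(-39)*d = 39*d)
D(158, w(13, 13)) - 1*(-19578) = 39*158 - 1*(-19578) = 6162 + 19578 = 25740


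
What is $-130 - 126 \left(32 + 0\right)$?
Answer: $-4162$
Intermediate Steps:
$-130 - 126 \left(32 + 0\right) = -130 - 4032 = -4162$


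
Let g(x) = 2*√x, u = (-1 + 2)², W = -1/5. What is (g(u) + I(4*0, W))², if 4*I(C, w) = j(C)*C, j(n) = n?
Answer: 4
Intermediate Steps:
W = -⅕ (W = -1*⅕ = -⅕ ≈ -0.20000)
I(C, w) = C²/4 (I(C, w) = (C*C)/4 = C²/4)
u = 1 (u = 1² = 1)
(g(u) + I(4*0, W))² = (2*√1 + (4*0)²/4)² = (2*1 + (¼)*0²)² = (2 + (¼)*0)² = (2 + 0)² = 2² = 4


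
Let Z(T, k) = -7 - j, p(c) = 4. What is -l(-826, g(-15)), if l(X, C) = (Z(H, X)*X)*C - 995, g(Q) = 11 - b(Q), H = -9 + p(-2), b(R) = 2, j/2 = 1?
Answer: -65911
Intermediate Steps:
j = 2 (j = 2*1 = 2)
H = -5 (H = -9 + 4 = -5)
Z(T, k) = -9 (Z(T, k) = -7 - 1*2 = -7 - 2 = -9)
g(Q) = 9 (g(Q) = 11 - 1*2 = 11 - 2 = 9)
l(X, C) = -995 - 9*C*X (l(X, C) = (-9*X)*C - 995 = -9*C*X - 995 = -995 - 9*C*X)
-l(-826, g(-15)) = -(-995 - 9*9*(-826)) = -(-995 + 66906) = -1*65911 = -65911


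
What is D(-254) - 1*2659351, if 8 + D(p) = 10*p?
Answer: -2661899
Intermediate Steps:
D(p) = -8 + 10*p
D(-254) - 1*2659351 = (-8 + 10*(-254)) - 1*2659351 = (-8 - 2540) - 2659351 = -2548 - 2659351 = -2661899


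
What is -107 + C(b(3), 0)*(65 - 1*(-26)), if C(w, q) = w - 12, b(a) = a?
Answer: -926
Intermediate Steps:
C(w, q) = -12 + w
-107 + C(b(3), 0)*(65 - 1*(-26)) = -107 + (-12 + 3)*(65 - 1*(-26)) = -107 - 9*(65 + 26) = -107 - 9*91 = -107 - 819 = -926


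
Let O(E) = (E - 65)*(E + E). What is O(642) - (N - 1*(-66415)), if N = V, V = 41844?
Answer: 632609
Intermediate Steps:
O(E) = 2*E*(-65 + E) (O(E) = (-65 + E)*(2*E) = 2*E*(-65 + E))
N = 41844
O(642) - (N - 1*(-66415)) = 2*642*(-65 + 642) - (41844 - 1*(-66415)) = 2*642*577 - (41844 + 66415) = 740868 - 1*108259 = 740868 - 108259 = 632609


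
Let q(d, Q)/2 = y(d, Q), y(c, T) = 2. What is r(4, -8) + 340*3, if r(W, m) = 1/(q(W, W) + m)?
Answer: 4079/4 ≈ 1019.8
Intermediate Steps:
q(d, Q) = 4 (q(d, Q) = 2*2 = 4)
r(W, m) = 1/(4 + m)
r(4, -8) + 340*3 = 1/(4 - 8) + 340*3 = 1/(-4) + 1020 = -1/4 + 1020 = 4079/4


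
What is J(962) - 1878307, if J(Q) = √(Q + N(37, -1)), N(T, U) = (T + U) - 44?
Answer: -1878307 + 3*√106 ≈ -1.8783e+6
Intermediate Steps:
N(T, U) = -44 + T + U
J(Q) = √(-8 + Q) (J(Q) = √(Q + (-44 + 37 - 1)) = √(Q - 8) = √(-8 + Q))
J(962) - 1878307 = √(-8 + 962) - 1878307 = √954 - 1878307 = 3*√106 - 1878307 = -1878307 + 3*√106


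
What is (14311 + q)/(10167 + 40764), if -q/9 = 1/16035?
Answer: 76492292/272226195 ≈ 0.28099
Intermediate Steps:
q = -3/5345 (q = -9/16035 = -9*1/16035 = -3/5345 ≈ -0.00056127)
(14311 + q)/(10167 + 40764) = (14311 - 3/5345)/(10167 + 40764) = (76492292/5345)/50931 = (76492292/5345)*(1/50931) = 76492292/272226195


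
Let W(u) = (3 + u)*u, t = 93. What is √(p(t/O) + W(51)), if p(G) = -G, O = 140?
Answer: √13491345/70 ≈ 52.472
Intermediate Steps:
W(u) = u*(3 + u)
√(p(t/O) + W(51)) = √(-93/140 + 51*(3 + 51)) = √(-93/140 + 51*54) = √(-1*93/140 + 2754) = √(-93/140 + 2754) = √(385467/140) = √13491345/70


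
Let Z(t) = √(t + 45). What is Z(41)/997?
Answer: √86/997 ≈ 0.0093015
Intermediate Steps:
Z(t) = √(45 + t)
Z(41)/997 = √(45 + 41)/997 = √86*(1/997) = √86/997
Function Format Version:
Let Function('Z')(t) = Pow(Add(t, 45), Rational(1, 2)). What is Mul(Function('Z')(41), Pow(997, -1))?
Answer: Mul(Rational(1, 997), Pow(86, Rational(1, 2))) ≈ 0.0093015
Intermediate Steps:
Function('Z')(t) = Pow(Add(45, t), Rational(1, 2))
Mul(Function('Z')(41), Pow(997, -1)) = Mul(Pow(Add(45, 41), Rational(1, 2)), Pow(997, -1)) = Mul(Pow(86, Rational(1, 2)), Rational(1, 997)) = Mul(Rational(1, 997), Pow(86, Rational(1, 2)))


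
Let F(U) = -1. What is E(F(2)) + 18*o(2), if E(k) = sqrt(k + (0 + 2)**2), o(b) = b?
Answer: 36 + sqrt(3) ≈ 37.732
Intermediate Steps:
E(k) = sqrt(4 + k) (E(k) = sqrt(k + 2**2) = sqrt(k + 4) = sqrt(4 + k))
E(F(2)) + 18*o(2) = sqrt(4 - 1) + 18*2 = sqrt(3) + 36 = 36 + sqrt(3)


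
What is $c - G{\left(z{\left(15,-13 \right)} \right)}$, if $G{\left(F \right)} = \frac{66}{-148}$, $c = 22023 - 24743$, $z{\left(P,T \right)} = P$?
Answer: $- \frac{201247}{74} \approx -2719.6$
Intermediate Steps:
$c = -2720$ ($c = 22023 - 24743 = -2720$)
$G{\left(F \right)} = - \frac{33}{74}$ ($G{\left(F \right)} = 66 \left(- \frac{1}{148}\right) = - \frac{33}{74}$)
$c - G{\left(z{\left(15,-13 \right)} \right)} = -2720 - - \frac{33}{74} = -2720 + \frac{33}{74} = - \frac{201247}{74}$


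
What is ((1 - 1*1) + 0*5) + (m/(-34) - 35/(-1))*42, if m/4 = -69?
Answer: 30786/17 ≈ 1810.9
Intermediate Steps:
m = -276 (m = 4*(-69) = -276)
((1 - 1*1) + 0*5) + (m/(-34) - 35/(-1))*42 = ((1 - 1*1) + 0*5) + (-276/(-34) - 35/(-1))*42 = ((1 - 1) + 0) + (-276*(-1/34) - 35*(-1))*42 = (0 + 0) + (138/17 + 35)*42 = 0 + (733/17)*42 = 0 + 30786/17 = 30786/17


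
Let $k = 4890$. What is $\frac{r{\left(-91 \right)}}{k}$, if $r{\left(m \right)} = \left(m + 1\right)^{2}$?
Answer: $\frac{270}{163} \approx 1.6564$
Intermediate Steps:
$r{\left(m \right)} = \left(1 + m\right)^{2}$
$\frac{r{\left(-91 \right)}}{k} = \frac{\left(1 - 91\right)^{2}}{4890} = \left(-90\right)^{2} \cdot \frac{1}{4890} = 8100 \cdot \frac{1}{4890} = \frac{270}{163}$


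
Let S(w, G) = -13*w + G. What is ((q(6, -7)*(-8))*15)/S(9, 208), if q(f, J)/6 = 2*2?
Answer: -2880/91 ≈ -31.648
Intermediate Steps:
q(f, J) = 24 (q(f, J) = 6*(2*2) = 6*4 = 24)
S(w, G) = G - 13*w
((q(6, -7)*(-8))*15)/S(9, 208) = ((24*(-8))*15)/(208 - 13*9) = (-192*15)/(208 - 117) = -2880/91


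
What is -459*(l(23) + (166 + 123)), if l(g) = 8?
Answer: -136323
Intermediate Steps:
-459*(l(23) + (166 + 123)) = -459*(8 + (166 + 123)) = -459*(8 + 289) = -459*297 = -136323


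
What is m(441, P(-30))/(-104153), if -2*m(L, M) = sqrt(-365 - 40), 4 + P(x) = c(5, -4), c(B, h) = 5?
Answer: 9*I*sqrt(5)/208306 ≈ 9.6611e-5*I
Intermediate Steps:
P(x) = 1 (P(x) = -4 + 5 = 1)
m(L, M) = -9*I*sqrt(5)/2 (m(L, M) = -sqrt(-365 - 40)/2 = -9*I*sqrt(5)/2)
m(441, P(-30))/(-104153) = -9*I*sqrt(5)/2/(-104153) = -9*I*sqrt(5)/2*(-1/104153) = 9*I*sqrt(5)/208306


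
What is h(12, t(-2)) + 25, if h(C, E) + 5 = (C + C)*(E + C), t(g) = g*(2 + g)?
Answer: 308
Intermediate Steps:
h(C, E) = -5 + 2*C*(C + E) (h(C, E) = -5 + (C + C)*(E + C) = -5 + (2*C)*(C + E) = -5 + 2*C*(C + E))
h(12, t(-2)) + 25 = (-5 + 2*12² + 2*12*(-2*(2 - 2))) + 25 = (-5 + 2*144 + 2*12*(-2*0)) + 25 = (-5 + 288 + 2*12*0) + 25 = (-5 + 288 + 0) + 25 = 283 + 25 = 308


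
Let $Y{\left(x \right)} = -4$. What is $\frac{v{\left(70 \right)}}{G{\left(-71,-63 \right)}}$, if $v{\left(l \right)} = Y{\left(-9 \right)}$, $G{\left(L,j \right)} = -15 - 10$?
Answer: $\frac{4}{25} \approx 0.16$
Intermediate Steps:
$G{\left(L,j \right)} = -25$ ($G{\left(L,j \right)} = -15 - 10 = -25$)
$v{\left(l \right)} = -4$
$\frac{v{\left(70 \right)}}{G{\left(-71,-63 \right)}} = - \frac{4}{-25} = \left(-4\right) \left(- \frac{1}{25}\right) = \frac{4}{25}$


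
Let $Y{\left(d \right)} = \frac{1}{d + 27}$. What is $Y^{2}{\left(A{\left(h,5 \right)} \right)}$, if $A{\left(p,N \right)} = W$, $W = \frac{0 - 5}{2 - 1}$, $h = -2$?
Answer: $\frac{1}{484} \approx 0.0020661$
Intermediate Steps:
$W = -5$ ($W = - \frac{5}{1} = \left(-5\right) 1 = -5$)
$A{\left(p,N \right)} = -5$
$Y{\left(d \right)} = \frac{1}{27 + d}$
$Y^{2}{\left(A{\left(h,5 \right)} \right)} = \left(\frac{1}{27 - 5}\right)^{2} = \left(\frac{1}{22}\right)^{2} = \frac{1}{484}$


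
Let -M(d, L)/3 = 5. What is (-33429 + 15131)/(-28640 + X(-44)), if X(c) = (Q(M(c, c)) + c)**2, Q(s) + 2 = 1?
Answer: 18298/26615 ≈ 0.68751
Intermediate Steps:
M(d, L) = -15 (M(d, L) = -3*5 = -15)
Q(s) = -1 (Q(s) = -2 + 1 = -1)
X(c) = (-1 + c)**2
(-33429 + 15131)/(-28640 + X(-44)) = (-33429 + 15131)/(-28640 + (-1 - 44)**2) = -18298/(-28640 + (-45)**2) = -18298/(-28640 + 2025) = -18298/(-26615) = -18298*(-1/26615) = 18298/26615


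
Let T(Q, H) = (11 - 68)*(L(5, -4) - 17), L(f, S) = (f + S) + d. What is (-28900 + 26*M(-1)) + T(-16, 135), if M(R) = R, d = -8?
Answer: -27558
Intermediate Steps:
L(f, S) = -8 + S + f (L(f, S) = (f + S) - 8 = (S + f) - 8 = -8 + S + f)
T(Q, H) = 1368 (T(Q, H) = (11 - 68)*((-8 - 4 + 5) - 17) = -57*(-7 - 17) = -57*(-24) = 1368)
(-28900 + 26*M(-1)) + T(-16, 135) = (-28900 + 26*(-1)) + 1368 = (-28900 - 26) + 1368 = -28926 + 1368 = -27558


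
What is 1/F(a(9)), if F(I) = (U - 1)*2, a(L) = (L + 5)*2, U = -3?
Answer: -1/8 ≈ -0.12500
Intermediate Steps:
a(L) = 10 + 2*L (a(L) = (5 + L)*2 = 10 + 2*L)
F(I) = -8 (F(I) = (-3 - 1)*2 = -4*2 = -8)
1/F(a(9)) = 1/(-8) = -1/8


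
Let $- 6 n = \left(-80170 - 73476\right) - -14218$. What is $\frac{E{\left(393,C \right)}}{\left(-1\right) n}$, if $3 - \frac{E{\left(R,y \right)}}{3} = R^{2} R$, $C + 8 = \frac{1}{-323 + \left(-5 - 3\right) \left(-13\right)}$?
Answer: $\frac{10116409}{1291} \approx 7836.1$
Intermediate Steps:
$n = 23238$ ($n = - \frac{\left(-80170 - 73476\right) - -14218}{6} = - \frac{\left(-80170 - 73476\right) + 14218}{6} = - \frac{-153646 + 14218}{6} = \left(- \frac{1}{6}\right) \left(-139428\right) = 23238$)
$C = - \frac{1753}{219}$ ($C = -8 + \frac{1}{-323 + \left(-5 - 3\right) \left(-13\right)} = -8 + \frac{1}{-323 - -104} = -8 + \frac{1}{-323 + 104} = -8 + \frac{1}{-219} = -8 - \frac{1}{219} = - \frac{1753}{219} \approx -8.0046$)
$E{\left(R,y \right)} = 9 - 3 R^{3}$ ($E{\left(R,y \right)} = 9 - 3 R^{2} R = 9 - 3 R^{3}$)
$\frac{E{\left(393,C \right)}}{\left(-1\right) n} = \frac{9 - 3 \cdot 393^{3}}{\left(-1\right) 23238} = \frac{9 - 182095371}{-23238} = \left(9 - 182095371\right) \left(- \frac{1}{23238}\right) = \left(-182095362\right) \left(- \frac{1}{23238}\right) = \frac{10116409}{1291}$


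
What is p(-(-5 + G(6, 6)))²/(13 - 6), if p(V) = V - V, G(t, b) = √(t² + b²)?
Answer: 0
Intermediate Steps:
G(t, b) = √(b² + t²)
p(V) = 0
p(-(-5 + G(6, 6)))²/(13 - 6) = 0²/(13 - 6) = 0/7 = (⅐)*0 = 0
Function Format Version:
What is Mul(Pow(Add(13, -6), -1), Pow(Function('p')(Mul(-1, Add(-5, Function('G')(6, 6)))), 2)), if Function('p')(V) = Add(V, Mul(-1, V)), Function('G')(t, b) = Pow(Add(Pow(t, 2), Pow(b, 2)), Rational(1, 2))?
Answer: 0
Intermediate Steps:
Function('G')(t, b) = Pow(Add(Pow(b, 2), Pow(t, 2)), Rational(1, 2))
Function('p')(V) = 0
Mul(Pow(Add(13, -6), -1), Pow(Function('p')(Mul(-1, Add(-5, Function('G')(6, 6)))), 2)) = Mul(Pow(Add(13, -6), -1), Pow(0, 2)) = Mul(Pow(7, -1), 0) = Mul(Rational(1, 7), 0) = 0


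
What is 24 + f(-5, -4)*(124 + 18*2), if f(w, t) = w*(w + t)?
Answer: 7224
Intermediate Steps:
f(w, t) = w*(t + w)
24 + f(-5, -4)*(124 + 18*2) = 24 + (-5*(-4 - 5))*(124 + 18*2) = 24 + (-5*(-9))*(124 + 36) = 24 + 45*160 = 24 + 7200 = 7224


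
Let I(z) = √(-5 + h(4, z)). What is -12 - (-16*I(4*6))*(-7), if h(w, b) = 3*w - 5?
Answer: -12 - 112*√2 ≈ -170.39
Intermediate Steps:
h(w, b) = -5 + 3*w
I(z) = √2 (I(z) = √(-5 + (-5 + 3*4)) = √(-5 + (-5 + 12)) = √(-5 + 7) = √2)
-12 - (-16*I(4*6))*(-7) = -12 - (-16*√2)*(-7) = -12 - 112*√2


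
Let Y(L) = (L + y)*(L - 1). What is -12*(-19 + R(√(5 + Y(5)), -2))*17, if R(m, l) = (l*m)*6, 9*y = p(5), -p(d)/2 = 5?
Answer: 3876 + 816*√185 ≈ 14975.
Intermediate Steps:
p(d) = -10 (p(d) = -2*5 = -10)
y = -10/9 (y = (⅑)*(-10) = -10/9 ≈ -1.1111)
Y(L) = (-1 + L)*(-10/9 + L) (Y(L) = (L - 10/9)*(L - 1) = (-10/9 + L)*(-1 + L) = (-1 + L)*(-10/9 + L))
R(m, l) = 6*l*m
-12*(-19 + R(√(5 + Y(5)), -2))*17 = -12*(-19 + 6*(-2)*√(5 + (10/9 + 5² - 19/9*5)))*17 = -12*(-19 + 6*(-2)*√(5 + (10/9 + 25 - 95/9)))*17 = -12*(-19 + 6*(-2)*√(5 + 140/9))*17 = -12*(-19 + 6*(-2)*√(185/9))*17 = -12*(-19 + 6*(-2)*(√185/3))*17 = -12*(-19 - 4*√185)*17 = (228 + 48*√185)*17 = 3876 + 816*√185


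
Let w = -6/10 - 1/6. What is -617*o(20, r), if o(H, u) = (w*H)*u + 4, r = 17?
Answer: 475090/3 ≈ 1.5836e+5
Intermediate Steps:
w = -23/30 (w = -6*⅒ - 1*⅙ = -⅗ - ⅙ = -23/30 ≈ -0.76667)
o(H, u) = 4 - 23*H*u/30 (o(H, u) = (-23*H/30)*u + 4 = -23*H*u/30 + 4 = 4 - 23*H*u/30)
-617*o(20, r) = -617*(4 - 23/30*20*17) = -617*(4 - 782/3) = -617*(-770/3) = 475090/3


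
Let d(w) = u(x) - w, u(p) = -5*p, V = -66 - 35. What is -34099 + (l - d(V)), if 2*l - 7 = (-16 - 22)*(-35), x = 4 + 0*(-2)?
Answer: -67023/2 ≈ -33512.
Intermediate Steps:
V = -101
x = 4 (x = 4 + 0 = 4)
l = 1337/2 (l = 7/2 + ((-16 - 22)*(-35))/2 = 7/2 + (-38*(-35))/2 = 7/2 + (1/2)*1330 = 7/2 + 665 = 1337/2 ≈ 668.50)
d(w) = -20 - w (d(w) = -5*4 - w = -20 - w)
-34099 + (l - d(V)) = -34099 + (1337/2 - (-20 - 1*(-101))) = -34099 + (1337/2 - (-20 + 101)) = -34099 + (1337/2 - 1*81) = -34099 + (1337/2 - 81) = -34099 + 1175/2 = -67023/2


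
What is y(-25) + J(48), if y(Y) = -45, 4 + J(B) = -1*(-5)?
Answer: -44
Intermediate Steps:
J(B) = 1 (J(B) = -4 - 1*(-5) = -4 + 5 = 1)
y(-25) + J(48) = -45 + 1 = -44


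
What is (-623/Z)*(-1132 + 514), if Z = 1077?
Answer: 128338/359 ≈ 357.49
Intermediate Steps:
(-623/Z)*(-1132 + 514) = (-623/1077)*(-1132 + 514) = -623*1/1077*(-618) = -623/1077*(-618) = 128338/359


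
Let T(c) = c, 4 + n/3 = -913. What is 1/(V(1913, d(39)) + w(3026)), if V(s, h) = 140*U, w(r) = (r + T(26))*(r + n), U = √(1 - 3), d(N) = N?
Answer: 1199/1006320756 - I*√2/5031603780 ≈ 1.1915e-6 - 2.8107e-10*I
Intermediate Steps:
n = -2751 (n = -12 + 3*(-913) = -12 - 2739 = -2751)
U = I*√2 (U = √(-2) = I*√2 ≈ 1.4142*I)
w(r) = (-2751 + r)*(26 + r) (w(r) = (r + 26)*(r - 2751) = (26 + r)*(-2751 + r) = (-2751 + r)*(26 + r))
V(s, h) = 140*I*√2 (V(s, h) = 140*(I*√2) = 140*I*√2)
1/(V(1913, d(39)) + w(3026)) = 1/(140*I*√2 + (-71526 + 3026² - 2725*3026)) = 1/(140*I*√2 + (-71526 + 9156676 - 8245850)) = 1/(140*I*√2 + 839300) = 1/(839300 + 140*I*√2)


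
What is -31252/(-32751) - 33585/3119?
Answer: -1002467347/102150369 ≈ -9.8136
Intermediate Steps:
-31252/(-32751) - 33585/3119 = -31252*(-1/32751) - 33585*1/3119 = 31252/32751 - 33585/3119 = -1002467347/102150369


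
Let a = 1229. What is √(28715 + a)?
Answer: 2*√7486 ≈ 173.04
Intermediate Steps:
√(28715 + a) = √(28715 + 1229) = √29944 = 2*√7486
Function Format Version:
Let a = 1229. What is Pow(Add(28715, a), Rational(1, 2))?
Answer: Mul(2, Pow(7486, Rational(1, 2))) ≈ 173.04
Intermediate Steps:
Pow(Add(28715, a), Rational(1, 2)) = Pow(Add(28715, 1229), Rational(1, 2)) = Pow(29944, Rational(1, 2)) = Mul(2, Pow(7486, Rational(1, 2)))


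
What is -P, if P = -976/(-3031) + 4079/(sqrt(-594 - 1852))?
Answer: -976/3031 + 4079*I*sqrt(2446)/2446 ≈ -0.32201 + 82.476*I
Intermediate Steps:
P = 976/3031 - 4079*I*sqrt(2446)/2446 (P = -976*(-1/3031) + 4079/(sqrt(-2446)) = 976/3031 + 4079/((I*sqrt(2446))) = 976/3031 + 4079*(-I*sqrt(2446)/2446) = 976/3031 - 4079*I*sqrt(2446)/2446 ≈ 0.32201 - 82.476*I)
-P = -(976/3031 - 4079*I*sqrt(2446)/2446) = -976/3031 + 4079*I*sqrt(2446)/2446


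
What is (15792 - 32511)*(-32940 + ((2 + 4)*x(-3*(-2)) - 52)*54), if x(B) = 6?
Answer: 565169076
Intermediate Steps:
(15792 - 32511)*(-32940 + ((2 + 4)*x(-3*(-2)) - 52)*54) = (15792 - 32511)*(-32940 + ((2 + 4)*6 - 52)*54) = -16719*(-32940 + (6*6 - 52)*54) = -16719*(-32940 + (36 - 52)*54) = -16719*(-32940 - 16*54) = -16719*(-32940 - 864) = -16719*(-33804) = 565169076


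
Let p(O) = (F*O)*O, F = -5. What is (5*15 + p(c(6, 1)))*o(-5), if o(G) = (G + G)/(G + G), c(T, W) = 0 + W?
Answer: 70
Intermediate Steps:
c(T, W) = W
o(G) = 1 (o(G) = (2*G)/((2*G)) = (2*G)*(1/(2*G)) = 1)
p(O) = -5*O² (p(O) = (-5*O)*O = -5*O²)
(5*15 + p(c(6, 1)))*o(-5) = (5*15 - 5*1²)*1 = (75 - 5*1)*1 = (75 - 5)*1 = 70*1 = 70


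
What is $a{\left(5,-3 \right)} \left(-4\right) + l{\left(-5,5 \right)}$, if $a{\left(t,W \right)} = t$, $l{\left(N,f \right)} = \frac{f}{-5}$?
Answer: $-21$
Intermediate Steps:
$l{\left(N,f \right)} = - \frac{f}{5}$ ($l{\left(N,f \right)} = f \left(- \frac{1}{5}\right) = - \frac{f}{5}$)
$a{\left(5,-3 \right)} \left(-4\right) + l{\left(-5,5 \right)} = 5 \left(-4\right) - 1 = -20 - 1 = -21$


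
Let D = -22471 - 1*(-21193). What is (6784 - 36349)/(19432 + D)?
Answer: -29565/18154 ≈ -1.6286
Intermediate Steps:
D = -1278 (D = -22471 + 21193 = -1278)
(6784 - 36349)/(19432 + D) = (6784 - 36349)/(19432 - 1278) = -29565/18154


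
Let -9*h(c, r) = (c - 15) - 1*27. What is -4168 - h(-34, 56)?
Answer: -37588/9 ≈ -4176.4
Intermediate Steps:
h(c, r) = 14/3 - c/9 (h(c, r) = -((c - 15) - 1*27)/9 = -((-15 + c) - 27)/9 = -(-42 + c)/9 = 14/3 - c/9)
-4168 - h(-34, 56) = -4168 - (14/3 - ⅑*(-34)) = -4168 - (14/3 + 34/9) = -4168 - 1*76/9 = -4168 - 76/9 = -37588/9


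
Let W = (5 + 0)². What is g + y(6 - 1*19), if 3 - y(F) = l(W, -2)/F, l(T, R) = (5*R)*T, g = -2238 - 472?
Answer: -35441/13 ≈ -2726.2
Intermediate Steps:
g = -2710
W = 25 (W = 5² = 25)
l(T, R) = 5*R*T
y(F) = 3 + 250/F (y(F) = 3 - 5*(-2)*25/F = 3 - (-250)/F = 3 + 250/F)
g + y(6 - 1*19) = -2710 + (3 + 250/(6 - 1*19)) = -2710 + (3 + 250/(6 - 19)) = -2710 + (3 + 250/(-13)) = -2710 + (3 + 250*(-1/13)) = -2710 + (3 - 250/13) = -2710 - 211/13 = -35441/13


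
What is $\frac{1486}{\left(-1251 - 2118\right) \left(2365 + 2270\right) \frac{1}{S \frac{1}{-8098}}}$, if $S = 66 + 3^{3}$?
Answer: $\frac{23033}{21075470145} \approx 1.0929 \cdot 10^{-6}$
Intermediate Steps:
$S = 93$ ($S = 66 + 27 = 93$)
$\frac{1486}{\left(-1251 - 2118\right) \left(2365 + 2270\right) \frac{1}{S \frac{1}{-8098}}} = \frac{1486}{\left(-1251 - 2118\right) \left(2365 + 2270\right) \frac{1}{93 \frac{1}{-8098}}} = \frac{1486}{\left(-3369\right) 4635 \frac{1}{93 \left(- \frac{1}{8098}\right)}} = \frac{1486}{\left(-15615315\right) \frac{1}{- \frac{93}{8098}}} = \frac{1486}{\left(-15615315\right) \left(- \frac{8098}{93}\right)} = \frac{1486}{\frac{42150940290}{31}} = 1486 \cdot \frac{31}{42150940290} = \frac{23033}{21075470145}$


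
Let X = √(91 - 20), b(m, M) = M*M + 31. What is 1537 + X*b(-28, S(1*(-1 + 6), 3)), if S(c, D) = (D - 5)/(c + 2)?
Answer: 1537 + 1523*√71/49 ≈ 1798.9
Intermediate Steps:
S(c, D) = (-5 + D)/(2 + c)
b(m, M) = 31 + M² (b(m, M) = M² + 31 = 31 + M²)
X = √71 ≈ 8.4261
1537 + X*b(-28, S(1*(-1 + 6), 3)) = 1537 + √71*(31 + ((-5 + 3)/(2 + 1*(-1 + 6)))²) = 1537 + √71*(31 + (-2/(2 + 1*5))²) = 1537 + √71*(31 + (-2/(2 + 5))²) = 1537 + √71*(31 + (-2/7)²) = 1537 + √71*(31 + 4/49) = 1537 + √71*(1523/49) = 1537 + 1523*√71/49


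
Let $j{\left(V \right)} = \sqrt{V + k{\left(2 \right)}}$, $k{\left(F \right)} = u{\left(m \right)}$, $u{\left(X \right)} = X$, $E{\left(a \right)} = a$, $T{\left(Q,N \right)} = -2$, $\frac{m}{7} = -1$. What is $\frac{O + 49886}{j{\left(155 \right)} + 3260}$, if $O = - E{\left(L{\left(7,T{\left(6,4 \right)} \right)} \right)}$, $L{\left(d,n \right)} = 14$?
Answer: $\frac{13548560}{885621} - \frac{8312 \sqrt{37}}{885621} \approx 15.241$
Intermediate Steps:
$m = -7$ ($m = 7 \left(-1\right) = -7$)
$k{\left(F \right)} = -7$
$j{\left(V \right)} = \sqrt{-7 + V}$ ($j{\left(V \right)} = \sqrt{V - 7} = \sqrt{-7 + V}$)
$O = -14$ ($O = \left(-1\right) 14 = -14$)
$\frac{O + 49886}{j{\left(155 \right)} + 3260} = \frac{-14 + 49886}{\sqrt{-7 + 155} + 3260} = \frac{49872}{\sqrt{148} + 3260} = \frac{49872}{2 \sqrt{37} + 3260} = \frac{49872}{3260 + 2 \sqrt{37}}$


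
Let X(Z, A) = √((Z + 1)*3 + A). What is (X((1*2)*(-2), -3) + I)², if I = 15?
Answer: 213 + 60*I*√3 ≈ 213.0 + 103.92*I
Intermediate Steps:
X(Z, A) = √(3 + A + 3*Z) (X(Z, A) = √((1 + Z)*3 + A) = √((3 + 3*Z) + A) = √(3 + A + 3*Z))
(X((1*2)*(-2), -3) + I)² = (√(3 - 3 + 3*((1*2)*(-2))) + 15)² = (√(3 - 3 + 3*(2*(-2))) + 15)² = (√(3 - 3 + 3*(-4)) + 15)² = (√(3 - 3 - 12) + 15)² = (√(-12) + 15)² = (2*I*√3 + 15)² = (15 + 2*I*√3)²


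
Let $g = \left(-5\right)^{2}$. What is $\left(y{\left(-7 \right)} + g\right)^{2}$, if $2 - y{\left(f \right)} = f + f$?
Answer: $1681$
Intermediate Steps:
$y{\left(f \right)} = 2 - 2 f$ ($y{\left(f \right)} = 2 - \left(f + f\right) = 2 - 2 f$)
$g = 25$
$\left(y{\left(-7 \right)} + g\right)^{2} = \left(\left(2 - -14\right) + 25\right)^{2} = \left(\left(2 + 14\right) + 25\right)^{2} = \left(16 + 25\right)^{2} = 41^{2} = 1681$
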